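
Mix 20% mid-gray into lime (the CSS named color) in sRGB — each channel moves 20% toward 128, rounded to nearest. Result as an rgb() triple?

rgb(26, 230, 26)

CSS lime is rgb(0, 255, 0).
Lerp each channel 20% toward 128:
  R: 0 + 0.2×(128−0) = 0 + 25.6 = 25.6 → 26
  G: 255 + 0.2×(128−255) = 255 − 25.4 = 229.6 → 230
  B: 0 + 0.2×(128−0) = 0 + 25.6 = 25.6 → 26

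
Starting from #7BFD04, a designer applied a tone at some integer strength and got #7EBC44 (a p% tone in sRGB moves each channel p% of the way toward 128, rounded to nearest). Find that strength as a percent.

#7BFD04 is rgb(123, 253, 4); #7EBC44 is rgb(126, 188, 68).
On the G channel (widest range): 188 ≈ 253 + (p/100)(128 − 253), so p ≈ 100×(188 − 253)/(128 − 253) = -6500/-125 = 52.00.
p = 52 reproduces all three channels after rounding.

52%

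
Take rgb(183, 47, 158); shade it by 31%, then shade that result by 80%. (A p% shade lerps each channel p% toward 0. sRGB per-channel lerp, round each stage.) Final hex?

#190616

Per channel, c → c + 0.31(0 − c):
  R: 183 − 56.73 = 126.27 → 126
  G: 47 − 14.57 = 32.43 → 32
  B: 158 + 0.31×(0−158) = 158 − 48.98 = 109.02 → 109
After the shade: rgb(126, 32, 109) = #7e206d.
Per channel, c → c + 0.8(0 − c):
  R: 126 − 100.8 = 25.2 → 25
  G: 32 − 25.6 = 6.4 → 6
  B: 109 + 0.8×(0−109) = 109 − 87.2 = 21.8 → 22
rgb(25, 6, 22) = #190616.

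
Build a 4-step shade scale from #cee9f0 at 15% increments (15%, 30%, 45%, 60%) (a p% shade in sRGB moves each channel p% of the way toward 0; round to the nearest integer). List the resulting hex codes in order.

#cee9f0 is rgb(206, 233, 240).
15%: (206 − 30.9 = 175.1→175, 233 − 34.95 = 198.05→198, 240 − 36 = 204→204) → #afc6cc
30%: (206 − 61.8 = 144.2→144, 233 − 69.9 = 163.1→163, 240 − 72 = 168→168) → #90a3a8
45%: (206 − 92.7 = 113.3→113, 233 − 104.85 = 128.15→128, 240 − 108 = 132→132) → #718084
60%: (206 − 123.6 = 82.4→82, 233 − 139.8 = 93.2→93, 240 − 144 = 96→96) → #525d60

#afc6cc, #90a3a8, #718084, #525d60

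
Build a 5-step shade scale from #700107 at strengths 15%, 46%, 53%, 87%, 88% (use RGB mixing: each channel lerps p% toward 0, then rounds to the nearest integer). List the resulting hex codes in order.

#5f0106, #3c0104, #350003, #0f0001, #0d0001

#700107 is rgb(112, 1, 7).
15%: (112 − 16.8 = 95.2→95, 1→1, 7 − 1.05 = 5.95→6) → #5f0106
46%: (112 − 51.52 = 60.48→60, 1→1, 7 − 3.22 = 3.78→4) → #3c0104
53%: (112 − 59.36 = 52.64→53, 1 − 0.53 = 0.47→0, 7 − 3.71 = 3.29→3) → #350003
87%: (112 − 97.44 = 14.56→15, 1 − 0.87 = 0.13→0, 7 − 6.09 = 0.91→1) → #0f0001
88%: (112 − 98.56 = 13.44→13, 1 − 0.88 = 0.12→0, 7 − 6.16 = 0.84→1) → #0d0001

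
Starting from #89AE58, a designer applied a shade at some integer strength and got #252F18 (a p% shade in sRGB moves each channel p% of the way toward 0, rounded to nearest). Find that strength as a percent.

#89AE58 is rgb(137, 174, 88); #252F18 is rgb(37, 47, 24).
On the G channel (widest range): 47 ≈ 174 + (p/100)(0 − 174), so p ≈ 100×(47 − 174)/(0 − 174) = -12700/-174 = 72.99.
p = 73 reproduces all three channels after rounding.

73%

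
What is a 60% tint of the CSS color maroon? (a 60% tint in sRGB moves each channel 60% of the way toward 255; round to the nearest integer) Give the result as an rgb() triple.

CSS maroon is rgb(128, 0, 0).
Lerp each channel 60% toward 255:
  R: 128 + 0.6×(255−128) = 128 + 76.2 = 204.2 → 204
  G: 0 + 153 = 153 → 153
  B: 0 + 0.6×(255−0) = 0 + 153 = 153 → 153

rgb(204, 153, 153)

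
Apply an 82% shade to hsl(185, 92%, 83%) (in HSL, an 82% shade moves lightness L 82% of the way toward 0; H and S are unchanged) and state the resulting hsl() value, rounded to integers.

L moves 82% from 83 toward 0: 83 − 68.06 = 14.94 → 15.
H and S are unchanged.

hsl(185, 92%, 15%)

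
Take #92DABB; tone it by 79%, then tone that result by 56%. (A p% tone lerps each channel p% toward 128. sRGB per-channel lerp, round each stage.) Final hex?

#92DABB is rgb(146, 218, 187).
A 79% tone moves each channel 79% toward 128:
  R: 146 + 0.79×(128−146) = 146 − 14.22 = 131.78 → 132
  G: 218 + 0.79×(128−218) = 218 − 71.1 = 146.9 → 147
  B: 187 + 0.79×(128−187) = 187 − 46.61 = 140.39 → 140
After the tone: rgb(132, 147, 140) = #84938C.
Per channel, c → c + 0.56(128 − c):
  R: 132 + 0.56×(128−132) = 132 − 2.24 = 129.76 → 130
  G: 147 − 10.64 = 136.36 → 136
  B: 140 + 0.56×(128−140) = 140 − 6.72 = 133.28 → 133
rgb(130, 136, 133) = #828885.

#828885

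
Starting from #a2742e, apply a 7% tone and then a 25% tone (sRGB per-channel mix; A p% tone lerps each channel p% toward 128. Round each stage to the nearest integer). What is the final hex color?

#a2742e is rgb(162, 116, 46).
Per channel, c → c + 0.07(128 − c):
  R: 162 + 0.07×(128−162) = 162 − 2.38 = 159.62 → 160
  G: 116 + 0.84 = 116.84 → 117
  B: 46 + 0.07×(128−46) = 46 + 5.74 = 51.74 → 52
After the tone: rgb(160, 117, 52) = #a07534.
Lerp each channel 25% toward 128:
  R: 160 + 0.25×(128−160) = 160 − 8 = 152 → 152
  G: 117 + 0.25×(128−117) = 117 + 2.75 = 119.75 → 120
  B: 52 + 0.25×(128−52) = 52 + 19 = 71 → 71
rgb(152, 120, 71) = #987847.

#987847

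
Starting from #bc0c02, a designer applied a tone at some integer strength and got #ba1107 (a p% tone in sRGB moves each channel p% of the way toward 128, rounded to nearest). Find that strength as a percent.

#bc0c02 is rgb(188, 12, 2); #ba1107 is rgb(186, 17, 7).
On the B channel (widest range): 7 ≈ 2 + (p/100)(128 − 2), so p ≈ 100×(7 − 2)/(128 − 2) = 500/126 = 3.97.
p = 4 reproduces all three channels after rounding.

4%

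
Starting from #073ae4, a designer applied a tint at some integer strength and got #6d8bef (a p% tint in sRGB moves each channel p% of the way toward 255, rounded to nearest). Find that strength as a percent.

41%

#073ae4 is rgb(7, 58, 228); #6d8bef is rgb(109, 139, 239).
On the R channel (widest range): 109 ≈ 7 + (p/100)(255 − 7), so p ≈ 100×(109 − 7)/(255 − 7) = 10200/248 = 41.13.
p = 41 reproduces all three channels after rounding.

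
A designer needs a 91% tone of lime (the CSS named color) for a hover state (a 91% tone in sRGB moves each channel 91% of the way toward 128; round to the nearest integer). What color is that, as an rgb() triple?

rgb(116, 139, 116)

CSS lime is rgb(0, 255, 0).
Per channel, c → c + 0.91(128 − c):
  R: 0 + 116.48 = 116.48 → 116
  G: 255 + 0.91×(128−255) = 255 − 115.57 = 139.43 → 139
  B: 0 + 0.91×(128−0) = 0 + 116.48 = 116.48 → 116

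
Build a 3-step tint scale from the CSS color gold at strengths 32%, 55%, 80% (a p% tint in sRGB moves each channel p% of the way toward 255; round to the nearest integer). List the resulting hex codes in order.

#ffe452, #ffed8c, #fff7cc

CSS gold is rgb(255, 215, 0).
32%: (255→255, 215 + 12.8 = 227.8→228, 0 + 81.6 = 81.6→82) → #ffe452
55%: (255→255, 215 + 22 = 237→237, 0 + 140.25 = 140.25→140) → #ffed8c
80%: (255→255, 215 + 32 = 247→247, 0 + 204 = 204→204) → #fff7cc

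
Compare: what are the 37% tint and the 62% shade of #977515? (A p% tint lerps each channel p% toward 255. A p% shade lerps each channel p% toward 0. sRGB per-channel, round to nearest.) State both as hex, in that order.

#BDA86C, #392C08

#977515 is rgb(151, 117, 21).
37% tint:
  R: 151 + 0.37×(255−151) = 151 + 38.48 = 189.48 → 189
  G: 117 + 51.06 = 168.06 → 168
  B: 21 + 0.37×(255−21) = 21 + 86.58 = 107.58 → 108
  → #BDA86C
62% shade:
  R: 151 − 93.62 = 57.38 → 57
  G: 117 − 72.54 = 44.46 → 44
  B: 21 + 0.62×(0−21) = 21 − 13.02 = 7.98 → 8
  → #392C08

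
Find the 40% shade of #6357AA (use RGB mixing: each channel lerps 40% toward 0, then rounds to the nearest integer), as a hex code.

#6357AA is rgb(99, 87, 170).
Lerp each channel 40% toward 0:
  R: 99 − 39.6 = 59.4 → 59
  G: 87 − 34.8 = 52.2 → 52
  B: 170 − 68 = 102 → 102
rgb(59, 52, 102) = #3B3466.

#3B3466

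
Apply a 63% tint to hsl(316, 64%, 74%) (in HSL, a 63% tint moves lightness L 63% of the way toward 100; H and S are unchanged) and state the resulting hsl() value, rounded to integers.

L moves 63% from 74 toward 100: 74 + 16.38 = 90.38 → 90.
H and S are unchanged.

hsl(316, 64%, 90%)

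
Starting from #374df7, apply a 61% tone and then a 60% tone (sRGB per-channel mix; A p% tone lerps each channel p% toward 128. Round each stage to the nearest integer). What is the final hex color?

#374df7 is rgb(55, 77, 247).
A 61% tone moves each channel 61% toward 128:
  R: 55 + 0.61×(128−55) = 55 + 44.53 = 99.53 → 100
  G: 77 + 31.11 = 108.11 → 108
  B: 247 − 72.59 = 174.41 → 174
After the tone: rgb(100, 108, 174) = #646cae.
A 60% tone moves each channel 60% toward 128:
  R: 100 + 0.6×(128−100) = 100 + 16.8 = 116.8 → 117
  G: 108 + 0.6×(128−108) = 108 + 12 = 120 → 120
  B: 174 + 0.6×(128−174) = 174 − 27.6 = 146.4 → 146
rgb(117, 120, 146) = #757892.

#757892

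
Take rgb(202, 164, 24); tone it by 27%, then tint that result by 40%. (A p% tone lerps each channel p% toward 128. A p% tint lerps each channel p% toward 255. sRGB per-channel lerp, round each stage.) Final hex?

Per channel, c → c + 0.27(128 − c):
  R: 202 − 19.98 = 182.02 → 182
  G: 164 − 9.72 = 154.28 → 154
  B: 24 + 28.08 = 52.08 → 52
After the tone: rgb(182, 154, 52) = #b69a34.
Lerp each channel 40% toward 255:
  R: 182 + 29.2 = 211.2 → 211
  G: 154 + 0.4×(255−154) = 154 + 40.4 = 194.4 → 194
  B: 52 + 0.4×(255−52) = 52 + 81.2 = 133.2 → 133
rgb(211, 194, 133) = #d3c285.

#d3c285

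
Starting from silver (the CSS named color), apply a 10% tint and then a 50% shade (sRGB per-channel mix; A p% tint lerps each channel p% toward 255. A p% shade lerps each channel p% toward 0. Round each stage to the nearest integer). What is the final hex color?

CSS silver is rgb(192, 192, 192).
Per channel, c → c + 0.1(255 − c):
  R: 192 + 6.3 = 198.3 → 198
  G: 192 + 6.3 = 198.3 → 198
  B: 192 + 0.1×(255−192) = 192 + 6.3 = 198.3 → 198
After the tint: rgb(198, 198, 198) = #C6C6C6.
A 50% shade moves each channel 50% toward 0:
  R: 198 + 0.5×(0−198) = 198 − 99 = 99 → 99
  G: 198 − 99 = 99 → 99
  B: 198 − 99 = 99 → 99
rgb(99, 99, 99) = #636363.

#636363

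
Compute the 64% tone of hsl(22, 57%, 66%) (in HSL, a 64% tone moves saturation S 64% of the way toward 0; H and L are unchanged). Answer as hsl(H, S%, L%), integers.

hsl(22, 21%, 66%)

S moves 64% from 57 toward 0: 57 − 36.48 = 20.52 → 21.
H and L are unchanged.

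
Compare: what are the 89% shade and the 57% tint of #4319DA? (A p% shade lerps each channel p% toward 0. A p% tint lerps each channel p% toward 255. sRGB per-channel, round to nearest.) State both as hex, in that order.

#070318, #AE9CEF

#4319DA is rgb(67, 25, 218).
89% shade:
  R: 67 + 0.89×(0−67) = 67 − 59.63 = 7.37 → 7
  G: 25 − 22.25 = 2.75 → 3
  B: 218 + 0.89×(0−218) = 218 − 194.02 = 23.98 → 24
  → #070318
57% tint:
  R: 67 + 107.16 = 174.16 → 174
  G: 25 + 131.1 = 156.1 → 156
  B: 218 + 0.57×(255−218) = 218 + 21.09 = 239.09 → 239
  → #AE9CEF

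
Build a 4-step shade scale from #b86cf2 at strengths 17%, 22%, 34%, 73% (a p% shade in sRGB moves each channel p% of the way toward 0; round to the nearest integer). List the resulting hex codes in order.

#995ac9, #9054bd, #7947a0, #321d41

#b86cf2 is rgb(184, 108, 242).
17%: (184 − 31.28 = 152.72→153, 108 − 18.36 = 89.64→90, 242 − 41.14 = 200.86→201) → #995ac9
22%: (184 − 40.48 = 143.52→144, 108 − 23.76 = 84.24→84, 242 − 53.24 = 188.76→189) → #9054bd
34%: (184 − 62.56 = 121.44→121, 108 − 36.72 = 71.28→71, 242 − 82.28 = 159.72→160) → #7947a0
73%: (184 − 134.32 = 49.68→50, 108 − 78.84 = 29.16→29, 242 − 176.66 = 65.34→65) → #321d41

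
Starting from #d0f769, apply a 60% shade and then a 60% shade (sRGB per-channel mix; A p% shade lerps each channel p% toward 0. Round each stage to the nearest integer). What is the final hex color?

#d0f769 is rgb(208, 247, 105).
Per channel, c → c + 0.6(0 − c):
  R: 208 − 124.8 = 83.2 → 83
  G: 247 − 148.2 = 98.8 → 99
  B: 105 + 0.6×(0−105) = 105 − 63 = 42 → 42
After the shade: rgb(83, 99, 42) = #53632a.
A 60% shade moves each channel 60% toward 0:
  R: 83 + 0.6×(0−83) = 83 − 49.8 = 33.2 → 33
  G: 99 + 0.6×(0−99) = 99 − 59.4 = 39.6 → 40
  B: 42 − 25.2 = 16.8 → 17
rgb(33, 40, 17) = #212811.

#212811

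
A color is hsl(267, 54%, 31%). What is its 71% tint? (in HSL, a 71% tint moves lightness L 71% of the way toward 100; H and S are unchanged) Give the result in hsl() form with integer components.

L moves 71% from 31 toward 100: 31 + 48.99 = 79.99 → 80.
H and S are unchanged.

hsl(267, 54%, 80%)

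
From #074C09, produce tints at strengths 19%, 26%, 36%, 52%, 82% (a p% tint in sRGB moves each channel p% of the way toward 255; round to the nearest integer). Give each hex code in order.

#074C09 is rgb(7, 76, 9).
19%: (7 + 47.12 = 54.12→54, 76 + 34.01 = 110.01→110, 9 + 46.74 = 55.74→56) → #366E38
26%: (7 + 64.48 = 71.48→71, 76 + 46.54 = 122.54→123, 9 + 63.96 = 72.96→73) → #477B49
36%: (7 + 89.28 = 96.28→96, 76 + 64.44 = 140.44→140, 9 + 88.56 = 97.56→98) → #608C62
52%: (7 + 128.96 = 135.96→136, 76 + 93.08 = 169.08→169, 9 + 127.92 = 136.92→137) → #88A989
82%: (7 + 203.36 = 210.36→210, 76 + 146.78 = 222.78→223, 9 + 201.72 = 210.72→211) → #D2DFD3

#366E38, #477B49, #608C62, #88A989, #D2DFD3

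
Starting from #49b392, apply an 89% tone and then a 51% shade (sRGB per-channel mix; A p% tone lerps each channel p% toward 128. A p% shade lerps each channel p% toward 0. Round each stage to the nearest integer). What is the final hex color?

#3c4240

#49b392 is rgb(73, 179, 146).
Lerp each channel 89% toward 128:
  R: 73 + 0.89×(128−73) = 73 + 48.95 = 121.95 → 122
  G: 179 + 0.89×(128−179) = 179 − 45.39 = 133.61 → 134
  B: 146 + 0.89×(128−146) = 146 − 16.02 = 129.98 → 130
After the tone: rgb(122, 134, 130) = #7a8682.
Lerp each channel 51% toward 0:
  R: 122 − 62.22 = 59.78 → 60
  G: 134 + 0.51×(0−134) = 134 − 68.34 = 65.66 → 66
  B: 130 − 66.3 = 63.7 → 64
rgb(60, 66, 64) = #3c4240.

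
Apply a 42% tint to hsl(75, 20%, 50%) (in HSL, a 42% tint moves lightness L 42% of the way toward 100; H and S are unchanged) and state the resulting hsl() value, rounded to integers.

hsl(75, 20%, 71%)

L moves 42% from 50 toward 100: 50 + 21 = 71 → 71.
H and S are unchanged.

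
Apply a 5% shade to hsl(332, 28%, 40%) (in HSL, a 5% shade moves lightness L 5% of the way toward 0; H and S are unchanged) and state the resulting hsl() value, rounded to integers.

L moves 5% from 40 toward 0: 40 − 2 = 38 → 38.
H and S are unchanged.

hsl(332, 28%, 38%)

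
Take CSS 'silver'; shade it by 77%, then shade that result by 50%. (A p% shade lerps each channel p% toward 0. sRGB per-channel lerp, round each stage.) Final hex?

#161616

CSS silver is rgb(192, 192, 192).
Lerp each channel 77% toward 0:
  R: 192 − 147.84 = 44.16 → 44
  G: 192 + 0.77×(0−192) = 192 − 147.84 = 44.16 → 44
  B: 192 − 147.84 = 44.16 → 44
After the shade: rgb(44, 44, 44) = #2C2C2C.
Per channel, c → c + 0.5(0 − c):
  R: 44 − 22 = 22 → 22
  G: 44 + 0.5×(0−44) = 44 − 22 = 22 → 22
  B: 44 − 22 = 22 → 22
rgb(22, 22, 22) = #161616.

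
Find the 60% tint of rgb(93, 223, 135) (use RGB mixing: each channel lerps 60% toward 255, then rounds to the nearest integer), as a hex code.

#bef2cf

A 60% tint moves each channel 60% toward 255:
  R: 93 + 97.2 = 190.2 → 190
  G: 223 + 19.2 = 242.2 → 242
  B: 135 + 72 = 207 → 207
rgb(190, 242, 207) = #bef2cf.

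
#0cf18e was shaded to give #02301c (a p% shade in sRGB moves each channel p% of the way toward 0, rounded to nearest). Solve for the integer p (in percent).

80%

#0cf18e is rgb(12, 241, 142); #02301c is rgb(2, 48, 28).
On the G channel (widest range): 48 ≈ 241 + (p/100)(0 − 241), so p ≈ 100×(48 − 241)/(0 − 241) = -19300/-241 = 80.08.
p = 80 reproduces all three channels after rounding.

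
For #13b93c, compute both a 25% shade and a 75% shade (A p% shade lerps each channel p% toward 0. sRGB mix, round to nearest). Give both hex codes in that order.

#0e8b2d, #052e0f

#13b93c is rgb(19, 185, 60).
25% shade:
  R: 19 + 0.25×(0−19) = 19 − 4.75 = 14.25 → 14
  G: 185 − 46.25 = 138.75 → 139
  B: 60 − 15 = 45 → 45
  → #0e8b2d
75% shade:
  R: 19 − 14.25 = 4.75 → 5
  G: 185 + 0.75×(0−185) = 185 − 138.75 = 46.25 → 46
  B: 60 + 0.75×(0−60) = 60 − 45 = 15 → 15
  → #052e0f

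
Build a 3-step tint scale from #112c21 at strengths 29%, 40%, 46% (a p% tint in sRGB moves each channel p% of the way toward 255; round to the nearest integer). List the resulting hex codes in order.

#566961, #70807a, #7e8d87

#112c21 is rgb(17, 44, 33).
29%: (17 + 69.02 = 86.02→86, 44 + 61.19 = 105.19→105, 33 + 64.38 = 97.38→97) → #566961
40%: (17 + 95.2 = 112.2→112, 44 + 84.4 = 128.4→128, 33 + 88.8 = 121.8→122) → #70807a
46%: (17 + 109.48 = 126.48→126, 44 + 97.06 = 141.06→141, 33 + 102.12 = 135.12→135) → #7e8d87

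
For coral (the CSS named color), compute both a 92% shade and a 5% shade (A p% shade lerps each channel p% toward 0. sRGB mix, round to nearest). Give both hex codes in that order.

CSS coral is rgb(255, 127, 80).
92% shade:
  R: 255 + 0.92×(0−255) = 255 − 234.6 = 20.4 → 20
  G: 127 + 0.92×(0−127) = 127 − 116.84 = 10.16 → 10
  B: 80 − 73.6 = 6.4 → 6
  → #140A06
5% shade:
  R: 255 − 12.75 = 242.25 → 242
  G: 127 − 6.35 = 120.65 → 121
  B: 80 + 0.05×(0−80) = 80 − 4 = 76 → 76
  → #F2794C

#140A06, #F2794C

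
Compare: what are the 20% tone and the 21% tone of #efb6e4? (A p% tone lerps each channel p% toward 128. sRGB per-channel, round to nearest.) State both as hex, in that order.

#efb6e4 is rgb(239, 182, 228).
20% tone:
  R: 239 + 0.2×(128−239) = 239 − 22.2 = 216.8 → 217
  G: 182 − 10.8 = 171.2 → 171
  B: 228 + 0.2×(128−228) = 228 − 20 = 208 → 208
  → #d9abd0
21% tone:
  R: 239 − 23.31 = 215.69 → 216
  G: 182 − 11.34 = 170.66 → 171
  B: 228 + 0.21×(128−228) = 228 − 21 = 207 → 207
  → #d8abcf

#d9abd0, #d8abcf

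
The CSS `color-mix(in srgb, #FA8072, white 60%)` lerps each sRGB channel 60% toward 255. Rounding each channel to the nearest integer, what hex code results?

#FA8072 is rgb(250, 128, 114).
A 60% tint moves each channel 60% toward 255:
  R: 250 + 3 = 253 → 253
  G: 128 + 76.2 = 204.2 → 204
  B: 114 + 0.6×(255−114) = 114 + 84.6 = 198.6 → 199
rgb(253, 204, 199) = #FDCCC7.

#FDCCC7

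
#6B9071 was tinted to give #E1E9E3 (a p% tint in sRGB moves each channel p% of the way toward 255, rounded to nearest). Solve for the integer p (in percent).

80%

#6B9071 is rgb(107, 144, 113); #E1E9E3 is rgb(225, 233, 227).
On the R channel (widest range): 225 ≈ 107 + (p/100)(255 − 107), so p ≈ 100×(225 − 107)/(255 − 107) = 11800/148 = 79.73.
p = 80 reproduces all three channels after rounding.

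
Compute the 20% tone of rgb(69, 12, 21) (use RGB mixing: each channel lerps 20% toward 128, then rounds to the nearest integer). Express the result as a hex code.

Lerp each channel 20% toward 128:
  R: 69 + 11.8 = 80.8 → 81
  G: 12 + 0.2×(128−12) = 12 + 23.2 = 35.2 → 35
  B: 21 + 0.2×(128−21) = 21 + 21.4 = 42.4 → 42
rgb(81, 35, 42) = #51232A.

#51232A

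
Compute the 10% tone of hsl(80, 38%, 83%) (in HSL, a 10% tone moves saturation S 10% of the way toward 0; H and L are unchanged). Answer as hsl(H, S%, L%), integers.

S moves 10% from 38 toward 0: 38 − 3.8 = 34.2 → 34.
H and L are unchanged.

hsl(80, 34%, 83%)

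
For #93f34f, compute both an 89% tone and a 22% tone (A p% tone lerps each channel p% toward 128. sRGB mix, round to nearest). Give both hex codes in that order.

#828d7b, #8fda5a

#93f34f is rgb(147, 243, 79).
89% tone:
  R: 147 + 0.89×(128−147) = 147 − 16.91 = 130.09 → 130
  G: 243 − 102.35 = 140.65 → 141
  B: 79 + 43.61 = 122.61 → 123
  → #828d7b
22% tone:
  R: 147 + 0.22×(128−147) = 147 − 4.18 = 142.82 → 143
  G: 243 − 25.3 = 217.7 → 218
  B: 79 + 0.22×(128−79) = 79 + 10.78 = 89.78 → 90
  → #8fda5a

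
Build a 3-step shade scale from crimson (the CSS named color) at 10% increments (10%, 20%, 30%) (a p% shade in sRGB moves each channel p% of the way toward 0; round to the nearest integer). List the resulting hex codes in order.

CSS crimson is rgb(220, 20, 60).
10%: (220 − 22 = 198→198, 20 − 2 = 18→18, 60 − 6 = 54→54) → #C61236
20%: (220 − 44 = 176→176, 20 − 4 = 16→16, 60 − 12 = 48→48) → #B01030
30%: (220 − 66 = 154→154, 20 − 6 = 14→14, 60 − 18 = 42→42) → #9A0E2A

#C61236, #B01030, #9A0E2A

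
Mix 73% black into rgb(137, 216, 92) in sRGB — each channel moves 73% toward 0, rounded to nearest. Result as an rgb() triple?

rgb(37, 58, 25)

Lerp each channel 73% toward 0:
  R: 137 + 0.73×(0−137) = 137 − 100.01 = 36.99 → 37
  G: 216 + 0.73×(0−216) = 216 − 157.68 = 58.32 → 58
  B: 92 − 67.16 = 24.84 → 25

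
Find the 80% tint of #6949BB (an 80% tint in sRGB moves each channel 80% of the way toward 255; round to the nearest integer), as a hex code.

#E1DBF1

#6949BB is rgb(105, 73, 187).
An 80% tint moves each channel 80% toward 255:
  R: 105 + 120 = 225 → 225
  G: 73 + 145.6 = 218.6 → 219
  B: 187 + 54.4 = 241.4 → 241
rgb(225, 219, 241) = #E1DBF1.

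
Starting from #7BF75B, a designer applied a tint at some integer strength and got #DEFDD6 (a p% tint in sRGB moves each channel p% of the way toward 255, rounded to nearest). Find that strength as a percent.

#7BF75B is rgb(123, 247, 91); #DEFDD6 is rgb(222, 253, 214).
On the B channel (widest range): 214 ≈ 91 + (p/100)(255 − 91), so p ≈ 100×(214 − 91)/(255 − 91) = 12300/164 = 75.00.
p = 75 reproduces all three channels after rounding.

75%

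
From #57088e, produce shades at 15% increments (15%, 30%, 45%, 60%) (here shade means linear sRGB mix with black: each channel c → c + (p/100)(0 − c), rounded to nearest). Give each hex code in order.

#4a0779, #3d0663, #30044e, #230339

#57088e is rgb(87, 8, 142).
15%: (87 − 13.05 = 73.95→74, 8 − 1.2 = 6.8→7, 142 − 21.3 = 120.7→121) → #4a0779
30%: (87 − 26.1 = 60.9→61, 8 − 2.4 = 5.6→6, 142 − 42.6 = 99.4→99) → #3d0663
45%: (87 − 39.15 = 47.85→48, 8 − 3.6 = 4.4→4, 142 − 63.9 = 78.1→78) → #30044e
60%: (87 − 52.2 = 34.8→35, 8 − 4.8 = 3.2→3, 142 − 85.2 = 56.8→57) → #230339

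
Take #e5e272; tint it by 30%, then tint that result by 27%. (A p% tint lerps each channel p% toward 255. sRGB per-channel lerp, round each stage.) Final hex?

#f2f0b7

#e5e272 is rgb(229, 226, 114).
Lerp each channel 30% toward 255:
  R: 229 + 7.8 = 236.8 → 237
  G: 226 + 0.3×(255−226) = 226 + 8.7 = 234.7 → 235
  B: 114 + 0.3×(255−114) = 114 + 42.3 = 156.3 → 156
After the tint: rgb(237, 235, 156) = #edeb9c.
Per channel, c → c + 0.27(255 − c):
  R: 237 + 4.86 = 241.86 → 242
  G: 235 + 0.27×(255−235) = 235 + 5.4 = 240.4 → 240
  B: 156 + 0.27×(255−156) = 156 + 26.73 = 182.73 → 183
rgb(242, 240, 183) = #f2f0b7.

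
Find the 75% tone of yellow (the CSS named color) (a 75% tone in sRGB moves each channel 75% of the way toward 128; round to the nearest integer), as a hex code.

#A0A060

CSS yellow is rgb(255, 255, 0).
Lerp each channel 75% toward 128:
  R: 255 + 0.75×(128−255) = 255 − 95.25 = 159.75 → 160
  G: 255 + 0.75×(128−255) = 255 − 95.25 = 159.75 → 160
  B: 0 + 0.75×(128−0) = 0 + 96 = 96 → 96
rgb(160, 160, 96) = #A0A060.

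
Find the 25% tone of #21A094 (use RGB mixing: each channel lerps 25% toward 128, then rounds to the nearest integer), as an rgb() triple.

rgb(57, 152, 143)

#21A094 is rgb(33, 160, 148).
Lerp each channel 25% toward 128:
  R: 33 + 23.75 = 56.75 → 57
  G: 160 + 0.25×(128−160) = 160 − 8 = 152 → 152
  B: 148 + 0.25×(128−148) = 148 − 5 = 143 → 143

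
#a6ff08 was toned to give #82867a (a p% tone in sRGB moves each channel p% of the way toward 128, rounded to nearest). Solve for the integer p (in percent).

#a6ff08 is rgb(166, 255, 8); #82867a is rgb(130, 134, 122).
On the G channel (widest range): 134 ≈ 255 + (p/100)(128 − 255), so p ≈ 100×(134 − 255)/(128 − 255) = -12100/-127 = 95.28.
p = 95 reproduces all three channels after rounding.

95%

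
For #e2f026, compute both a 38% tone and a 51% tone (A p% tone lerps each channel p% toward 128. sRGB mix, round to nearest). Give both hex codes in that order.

#e2f026 is rgb(226, 240, 38).
38% tone:
  R: 226 + 0.38×(128−226) = 226 − 37.24 = 188.76 → 189
  G: 240 − 42.56 = 197.44 → 197
  B: 38 + 34.2 = 72.2 → 72
  → #bdc548
51% tone:
  R: 226 + 0.51×(128−226) = 226 − 49.98 = 176.02 → 176
  G: 240 + 0.51×(128−240) = 240 − 57.12 = 182.88 → 183
  B: 38 + 0.51×(128−38) = 38 + 45.9 = 83.9 → 84
  → #b0b754

#bdc548, #b0b754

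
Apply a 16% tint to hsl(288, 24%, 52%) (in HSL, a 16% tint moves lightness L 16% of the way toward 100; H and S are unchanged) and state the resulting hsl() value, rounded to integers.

hsl(288, 24%, 60%)

L moves 16% from 52 toward 100: 52 + 7.68 = 59.68 → 60.
H and S are unchanged.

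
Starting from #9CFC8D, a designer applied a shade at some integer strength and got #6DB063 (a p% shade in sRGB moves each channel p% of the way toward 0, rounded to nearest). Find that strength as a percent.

30%

#9CFC8D is rgb(156, 252, 141); #6DB063 is rgb(109, 176, 99).
On the G channel (widest range): 176 ≈ 252 + (p/100)(0 − 252), so p ≈ 100×(176 − 252)/(0 − 252) = -7600/-252 = 30.16.
p = 30 reproduces all three channels after rounding.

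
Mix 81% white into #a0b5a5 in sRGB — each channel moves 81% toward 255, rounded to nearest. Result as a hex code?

#a0b5a5 is rgb(160, 181, 165).
An 81% tint moves each channel 81% toward 255:
  R: 160 + 0.81×(255−160) = 160 + 76.95 = 236.95 → 237
  G: 181 + 0.81×(255−181) = 181 + 59.94 = 240.94 → 241
  B: 165 + 0.81×(255−165) = 165 + 72.9 = 237.9 → 238
rgb(237, 241, 238) = #edf1ee.

#edf1ee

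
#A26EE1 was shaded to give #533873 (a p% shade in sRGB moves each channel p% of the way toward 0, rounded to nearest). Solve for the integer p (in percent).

49%

#A26EE1 is rgb(162, 110, 225); #533873 is rgb(83, 56, 115).
On the B channel (widest range): 115 ≈ 225 + (p/100)(0 − 225), so p ≈ 100×(115 − 225)/(0 − 225) = -11000/-225 = 48.89.
p = 49 reproduces all three channels after rounding.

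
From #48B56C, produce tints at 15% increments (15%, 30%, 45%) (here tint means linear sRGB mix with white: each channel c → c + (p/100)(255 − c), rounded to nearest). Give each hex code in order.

#63C082, #7FCB98, #9AD6AE

#48B56C is rgb(72, 181, 108).
15%: (72 + 27.45 = 99.45→99, 181 + 11.1 = 192.1→192, 108 + 22.05 = 130.05→130) → #63C082
30%: (72 + 54.9 = 126.9→127, 181 + 22.2 = 203.2→203, 108 + 44.1 = 152.1→152) → #7FCB98
45%: (72 + 82.35 = 154.35→154, 181 + 33.3 = 214.3→214, 108 + 66.15 = 174.15→174) → #9AD6AE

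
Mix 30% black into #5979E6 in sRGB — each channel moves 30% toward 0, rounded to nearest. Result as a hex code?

#3E55A1

#5979E6 is rgb(89, 121, 230).
Per channel, c → c + 0.3(0 − c):
  R: 89 + 0.3×(0−89) = 89 − 26.7 = 62.3 → 62
  G: 121 + 0.3×(0−121) = 121 − 36.3 = 84.7 → 85
  B: 230 + 0.3×(0−230) = 230 − 69 = 161 → 161
rgb(62, 85, 161) = #3E55A1.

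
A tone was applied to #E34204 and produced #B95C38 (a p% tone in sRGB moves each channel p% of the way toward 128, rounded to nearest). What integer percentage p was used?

42%

#E34204 is rgb(227, 66, 4); #B95C38 is rgb(185, 92, 56).
On the B channel (widest range): 56 ≈ 4 + (p/100)(128 − 4), so p ≈ 100×(56 − 4)/(128 − 4) = 5200/124 = 41.94.
p = 42 reproduces all three channels after rounding.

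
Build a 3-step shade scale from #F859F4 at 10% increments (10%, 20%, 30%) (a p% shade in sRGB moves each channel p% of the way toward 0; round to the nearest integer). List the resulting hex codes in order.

#F859F4 is rgb(248, 89, 244).
10%: (248 − 24.8 = 223.2→223, 89 − 8.9 = 80.1→80, 244 − 24.4 = 219.6→220) → #DF50DC
20%: (248 − 49.6 = 198.4→198, 89 − 17.8 = 71.2→71, 244 − 48.8 = 195.2→195) → #C647C3
30%: (248 − 74.4 = 173.6→174, 89 − 26.7 = 62.3→62, 244 − 73.2 = 170.8→171) → #AE3EAB

#DF50DC, #C647C3, #AE3EAB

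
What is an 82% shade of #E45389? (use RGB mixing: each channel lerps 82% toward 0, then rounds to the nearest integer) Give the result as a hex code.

#E45389 is rgb(228, 83, 137).
An 82% shade moves each channel 82% toward 0:
  R: 228 + 0.82×(0−228) = 228 − 186.96 = 41.04 → 41
  G: 83 + 0.82×(0−83) = 83 − 68.06 = 14.94 → 15
  B: 137 − 112.34 = 24.66 → 25
rgb(41, 15, 25) = #290F19.

#290F19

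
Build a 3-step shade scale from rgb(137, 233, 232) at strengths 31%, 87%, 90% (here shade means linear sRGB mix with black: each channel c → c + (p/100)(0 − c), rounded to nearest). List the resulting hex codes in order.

31%: (137 − 42.47 = 94.53→95, 233 − 72.23 = 160.77→161, 232 − 71.92 = 160.08→160) → #5fa1a0
87%: (137 − 119.19 = 17.81→18, 233 − 202.71 = 30.29→30, 232 − 201.84 = 30.16→30) → #121e1e
90%: (137 − 123.3 = 13.7→14, 233 − 209.7 = 23.3→23, 232 − 208.8 = 23.2→23) → #0e1717

#5fa1a0, #121e1e, #0e1717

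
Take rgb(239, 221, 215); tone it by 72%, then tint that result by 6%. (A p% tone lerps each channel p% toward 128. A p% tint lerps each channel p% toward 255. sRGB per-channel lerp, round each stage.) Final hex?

A 72% tone moves each channel 72% toward 128:
  R: 239 + 0.72×(128−239) = 239 − 79.92 = 159.08 → 159
  G: 221 + 0.72×(128−221) = 221 − 66.96 = 154.04 → 154
  B: 215 + 0.72×(128−215) = 215 − 62.64 = 152.36 → 152
After the tone: rgb(159, 154, 152) = #9f9a98.
A 6% tint moves each channel 6% toward 255:
  R: 159 + 0.06×(255−159) = 159 + 5.76 = 164.76 → 165
  G: 154 + 6.06 = 160.06 → 160
  B: 152 + 6.18 = 158.18 → 158
rgb(165, 160, 158) = #a5a09e.

#a5a09e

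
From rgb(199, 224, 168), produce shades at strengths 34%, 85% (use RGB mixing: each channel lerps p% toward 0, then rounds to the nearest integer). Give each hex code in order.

34%: (199 − 67.66 = 131.34→131, 224 − 76.16 = 147.84→148, 168 − 57.12 = 110.88→111) → #83946f
85%: (199 − 169.15 = 29.85→30, 224 − 190.4 = 33.6→34, 168 − 142.8 = 25.2→25) → #1e2219

#83946f, #1e2219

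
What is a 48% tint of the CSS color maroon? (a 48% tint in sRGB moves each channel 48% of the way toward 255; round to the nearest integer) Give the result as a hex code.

CSS maroon is rgb(128, 0, 0).
Per channel, c → c + 0.48(255 − c):
  R: 128 + 60.96 = 188.96 → 189
  G: 0 + 0.48×(255−0) = 0 + 122.4 = 122.4 → 122
  B: 0 + 0.48×(255−0) = 0 + 122.4 = 122.4 → 122
rgb(189, 122, 122) = #BD7A7A.

#BD7A7A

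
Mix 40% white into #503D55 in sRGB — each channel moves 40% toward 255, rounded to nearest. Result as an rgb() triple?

#503D55 is rgb(80, 61, 85).
Lerp each channel 40% toward 255:
  R: 80 + 0.4×(255−80) = 80 + 70 = 150 → 150
  G: 61 + 0.4×(255−61) = 61 + 77.6 = 138.6 → 139
  B: 85 + 68 = 153 → 153

rgb(150, 139, 153)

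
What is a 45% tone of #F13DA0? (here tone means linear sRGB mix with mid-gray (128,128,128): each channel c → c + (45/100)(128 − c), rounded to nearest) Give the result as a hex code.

#BE5B92

#F13DA0 is rgb(241, 61, 160).
A 45% tone moves each channel 45% toward 128:
  R: 241 − 50.85 = 190.15 → 190
  G: 61 + 0.45×(128−61) = 61 + 30.15 = 91.15 → 91
  B: 160 + 0.45×(128−160) = 160 − 14.4 = 145.6 → 146
rgb(190, 91, 146) = #BE5B92.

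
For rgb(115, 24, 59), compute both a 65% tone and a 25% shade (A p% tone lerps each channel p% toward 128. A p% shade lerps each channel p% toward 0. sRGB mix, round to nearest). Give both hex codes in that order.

65% tone:
  R: 115 + 8.45 = 123.45 → 123
  G: 24 + 0.65×(128−24) = 24 + 67.6 = 91.6 → 92
  B: 59 + 44.85 = 103.85 → 104
  → #7B5C68
25% shade:
  R: 115 + 0.25×(0−115) = 115 − 28.75 = 86.25 → 86
  G: 24 − 6 = 18 → 18
  B: 59 + 0.25×(0−59) = 59 − 14.75 = 44.25 → 44
  → #56122C

#7B5C68, #56122C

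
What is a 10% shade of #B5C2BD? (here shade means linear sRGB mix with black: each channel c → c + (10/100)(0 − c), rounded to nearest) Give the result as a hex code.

#A3AFAA

#B5C2BD is rgb(181, 194, 189).
A 10% shade moves each channel 10% toward 0:
  R: 181 + 0.1×(0−181) = 181 − 18.1 = 162.9 → 163
  G: 194 + 0.1×(0−194) = 194 − 19.4 = 174.6 → 175
  B: 189 + 0.1×(0−189) = 189 − 18.9 = 170.1 → 170
rgb(163, 175, 170) = #A3AFAA.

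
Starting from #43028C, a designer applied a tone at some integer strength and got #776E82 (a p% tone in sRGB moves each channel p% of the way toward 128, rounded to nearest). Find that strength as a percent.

86%

#43028C is rgb(67, 2, 140); #776E82 is rgb(119, 110, 130).
On the G channel (widest range): 110 ≈ 2 + (p/100)(128 − 2), so p ≈ 100×(110 − 2)/(128 − 2) = 10800/126 = 85.71.
p = 86 reproduces all three channels after rounding.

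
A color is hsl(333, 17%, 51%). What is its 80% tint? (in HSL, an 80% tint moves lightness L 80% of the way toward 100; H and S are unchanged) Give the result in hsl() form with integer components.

hsl(333, 17%, 90%)

L moves 80% from 51 toward 100: 51 + 39.2 = 90.2 → 90.
H and S are unchanged.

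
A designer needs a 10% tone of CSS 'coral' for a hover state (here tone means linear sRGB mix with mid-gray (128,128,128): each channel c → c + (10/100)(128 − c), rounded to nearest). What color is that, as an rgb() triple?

rgb(242, 127, 85)

CSS coral is rgb(255, 127, 80).
Per channel, c → c + 0.1(128 − c):
  R: 255 + 0.1×(128−255) = 255 − 12.7 = 242.3 → 242
  G: 127 + 0.1 = 127.1 → 127
  B: 80 + 0.1×(128−80) = 80 + 4.8 = 84.8 → 85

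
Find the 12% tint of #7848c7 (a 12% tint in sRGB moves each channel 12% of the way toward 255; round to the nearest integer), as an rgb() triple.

#7848c7 is rgb(120, 72, 199).
Per channel, c → c + 0.12(255 − c):
  R: 120 + 0.12×(255−120) = 120 + 16.2 = 136.2 → 136
  G: 72 + 0.12×(255−72) = 72 + 21.96 = 93.96 → 94
  B: 199 + 6.72 = 205.72 → 206

rgb(136, 94, 206)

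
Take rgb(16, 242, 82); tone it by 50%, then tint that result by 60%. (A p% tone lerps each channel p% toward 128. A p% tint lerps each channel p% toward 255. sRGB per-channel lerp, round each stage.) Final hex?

Per channel, c → c + 0.5(128 − c):
  R: 16 + 56 = 72 → 72
  G: 242 + 0.5×(128−242) = 242 − 57 = 185 → 185
  B: 82 + 0.5×(128−82) = 82 + 23 = 105 → 105
After the tone: rgb(72, 185, 105) = #48B969.
A 60% tint moves each channel 60% toward 255:
  R: 72 + 0.6×(255−72) = 72 + 109.8 = 181.8 → 182
  G: 185 + 42 = 227 → 227
  B: 105 + 0.6×(255−105) = 105 + 90 = 195 → 195
rgb(182, 227, 195) = #B6E3C3.

#B6E3C3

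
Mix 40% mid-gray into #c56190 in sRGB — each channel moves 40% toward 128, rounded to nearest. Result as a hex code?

#c56190 is rgb(197, 97, 144).
Per channel, c → c + 0.4(128 − c):
  R: 197 − 27.6 = 169.4 → 169
  G: 97 + 12.4 = 109.4 → 109
  B: 144 − 6.4 = 137.6 → 138
rgb(169, 109, 138) = #a96d8a.

#a96d8a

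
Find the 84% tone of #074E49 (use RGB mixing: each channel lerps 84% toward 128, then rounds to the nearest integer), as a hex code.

#6D7877

#074E49 is rgb(7, 78, 73).
Per channel, c → c + 0.84(128 − c):
  R: 7 + 101.64 = 108.64 → 109
  G: 78 + 0.84×(128−78) = 78 + 42 = 120 → 120
  B: 73 + 46.2 = 119.2 → 119
rgb(109, 120, 119) = #6D7877.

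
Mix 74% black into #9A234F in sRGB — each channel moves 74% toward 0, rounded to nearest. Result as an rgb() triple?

rgb(40, 9, 21)

#9A234F is rgb(154, 35, 79).
Per channel, c → c + 0.74(0 − c):
  R: 154 + 0.74×(0−154) = 154 − 113.96 = 40.04 → 40
  G: 35 − 25.9 = 9.1 → 9
  B: 79 − 58.46 = 20.54 → 21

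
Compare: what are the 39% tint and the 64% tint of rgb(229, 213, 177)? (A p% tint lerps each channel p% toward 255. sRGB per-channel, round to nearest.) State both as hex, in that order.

39% tint:
  R: 229 + 0.39×(255−229) = 229 + 10.14 = 239.14 → 239
  G: 213 + 0.39×(255−213) = 213 + 16.38 = 229.38 → 229
  B: 177 + 30.42 = 207.42 → 207
  → #EFE5CF
64% tint:
  R: 229 + 0.64×(255−229) = 229 + 16.64 = 245.64 → 246
  G: 213 + 26.88 = 239.88 → 240
  B: 177 + 49.92 = 226.92 → 227
  → #F6F0E3

#EFE5CF, #F6F0E3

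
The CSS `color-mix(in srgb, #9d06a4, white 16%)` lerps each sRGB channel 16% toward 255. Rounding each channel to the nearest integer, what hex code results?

#9d06a4 is rgb(157, 6, 164).
Lerp each channel 16% toward 255:
  R: 157 + 0.16×(255−157) = 157 + 15.68 = 172.68 → 173
  G: 6 + 0.16×(255−6) = 6 + 39.84 = 45.84 → 46
  B: 164 + 0.16×(255−164) = 164 + 14.56 = 178.56 → 179
rgb(173, 46, 179) = #ad2eb3.

#ad2eb3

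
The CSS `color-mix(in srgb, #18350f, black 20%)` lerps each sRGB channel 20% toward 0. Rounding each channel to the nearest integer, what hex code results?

#18350f is rgb(24, 53, 15).
Lerp each channel 20% toward 0:
  R: 24 + 0.2×(0−24) = 24 − 4.8 = 19.2 → 19
  G: 53 + 0.2×(0−53) = 53 − 10.6 = 42.4 → 42
  B: 15 + 0.2×(0−15) = 15 − 3 = 12 → 12
rgb(19, 42, 12) = #132a0c.

#132a0c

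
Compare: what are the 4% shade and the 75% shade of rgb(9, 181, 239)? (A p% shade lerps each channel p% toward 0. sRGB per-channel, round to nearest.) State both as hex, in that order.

#09AEE5, #022D3C

4% shade:
  R: 9 − 0.36 = 8.64 → 9
  G: 181 + 0.04×(0−181) = 181 − 7.24 = 173.76 → 174
  B: 239 + 0.04×(0−239) = 239 − 9.56 = 229.44 → 229
  → #09AEE5
75% shade:
  R: 9 − 6.75 = 2.25 → 2
  G: 181 − 135.75 = 45.25 → 45
  B: 239 + 0.75×(0−239) = 239 − 179.25 = 59.75 → 60
  → #022D3C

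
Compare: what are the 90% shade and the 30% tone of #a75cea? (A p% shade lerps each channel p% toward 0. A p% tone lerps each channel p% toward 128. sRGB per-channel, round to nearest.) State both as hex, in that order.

#110917, #9b67ca

#a75cea is rgb(167, 92, 234).
90% shade:
  R: 167 + 0.9×(0−167) = 167 − 150.3 = 16.7 → 17
  G: 92 − 82.8 = 9.2 → 9
  B: 234 + 0.9×(0−234) = 234 − 210.6 = 23.4 → 23
  → #110917
30% tone:
  R: 167 + 0.3×(128−167) = 167 − 11.7 = 155.3 → 155
  G: 92 + 10.8 = 102.8 → 103
  B: 234 + 0.3×(128−234) = 234 − 31.8 = 202.2 → 202
  → #9b67ca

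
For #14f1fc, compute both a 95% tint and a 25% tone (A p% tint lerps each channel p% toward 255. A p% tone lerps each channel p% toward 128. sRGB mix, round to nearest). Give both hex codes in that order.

#14f1fc is rgb(20, 241, 252).
95% tint:
  R: 20 + 223.25 = 243.25 → 243
  G: 241 + 0.95×(255−241) = 241 + 13.3 = 254.3 → 254
  B: 252 + 2.85 = 254.85 → 255
  → #f3feff
25% tone:
  R: 20 + 0.25×(128−20) = 20 + 27 = 47 → 47
  G: 241 + 0.25×(128−241) = 241 − 28.25 = 212.75 → 213
  B: 252 + 0.25×(128−252) = 252 − 31 = 221 → 221
  → #2fd5dd

#f3feff, #2fd5dd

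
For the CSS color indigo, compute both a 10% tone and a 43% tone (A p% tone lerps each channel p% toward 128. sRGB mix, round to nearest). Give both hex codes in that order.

CSS indigo is rgb(75, 0, 130).
10% tone:
  R: 75 + 5.3 = 80.3 → 80
  G: 0 + 12.8 = 12.8 → 13
  B: 130 − 0.2 = 129.8 → 130
  → #500d82
43% tone:
  R: 75 + 0.43×(128−75) = 75 + 22.79 = 97.79 → 98
  G: 0 + 0.43×(128−0) = 0 + 55.04 = 55.04 → 55
  B: 130 + 0.43×(128−130) = 130 − 0.86 = 129.14 → 129
  → #623781

#500d82, #623781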